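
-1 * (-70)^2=-4900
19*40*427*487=158041240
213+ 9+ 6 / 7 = 1560 / 7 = 222.86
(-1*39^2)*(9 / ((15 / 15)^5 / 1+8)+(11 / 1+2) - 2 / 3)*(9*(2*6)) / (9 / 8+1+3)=-17521920 / 41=-427363.90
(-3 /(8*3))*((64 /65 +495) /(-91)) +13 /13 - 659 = -657.32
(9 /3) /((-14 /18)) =-27 /7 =-3.86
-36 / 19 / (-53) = 36 / 1007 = 0.04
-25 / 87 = -0.29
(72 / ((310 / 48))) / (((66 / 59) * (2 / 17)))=144432 / 1705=84.71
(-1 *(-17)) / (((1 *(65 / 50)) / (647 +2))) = 110330 / 13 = 8486.92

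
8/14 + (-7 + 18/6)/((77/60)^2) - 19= -20.86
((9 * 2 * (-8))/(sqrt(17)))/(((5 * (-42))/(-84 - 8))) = -2208 * sqrt(17)/595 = -15.30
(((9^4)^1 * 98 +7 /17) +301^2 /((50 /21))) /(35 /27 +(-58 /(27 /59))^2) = 422000754903 /9954374650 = 42.39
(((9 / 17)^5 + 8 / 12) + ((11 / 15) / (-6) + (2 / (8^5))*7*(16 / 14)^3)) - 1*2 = -141594602323 / 100185109920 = -1.41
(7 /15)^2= 49 /225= 0.22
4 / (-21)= -4 / 21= -0.19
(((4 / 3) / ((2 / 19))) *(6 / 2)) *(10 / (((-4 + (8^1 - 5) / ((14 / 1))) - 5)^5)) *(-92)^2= -1729814087680 / 28153056843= -61.44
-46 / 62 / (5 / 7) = -161 / 155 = -1.04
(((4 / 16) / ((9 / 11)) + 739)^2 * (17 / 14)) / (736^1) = 12042089825 / 13353984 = 901.76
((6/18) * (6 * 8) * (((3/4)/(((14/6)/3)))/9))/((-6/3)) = -6/7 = -0.86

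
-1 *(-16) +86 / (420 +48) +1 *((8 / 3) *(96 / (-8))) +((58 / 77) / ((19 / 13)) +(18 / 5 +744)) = 1253483761 / 1711710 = 732.30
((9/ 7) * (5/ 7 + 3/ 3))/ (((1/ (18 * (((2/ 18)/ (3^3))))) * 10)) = 4/ 245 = 0.02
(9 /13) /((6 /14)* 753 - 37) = 63 /26000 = 0.00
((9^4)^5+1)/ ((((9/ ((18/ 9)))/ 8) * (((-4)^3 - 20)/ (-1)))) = 48630661836227715208/ 189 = 257305089080569921.74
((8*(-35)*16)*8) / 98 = -2560 / 7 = -365.71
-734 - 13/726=-532897/726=-734.02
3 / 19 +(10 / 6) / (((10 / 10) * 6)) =149 / 342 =0.44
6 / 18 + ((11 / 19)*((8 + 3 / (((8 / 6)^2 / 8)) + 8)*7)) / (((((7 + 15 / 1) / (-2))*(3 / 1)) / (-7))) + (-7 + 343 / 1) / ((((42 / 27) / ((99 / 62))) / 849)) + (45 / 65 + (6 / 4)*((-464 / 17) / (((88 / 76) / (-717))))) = 2733714799531 / 8591154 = 318201.12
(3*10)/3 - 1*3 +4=11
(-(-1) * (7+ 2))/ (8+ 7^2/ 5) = 45/ 89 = 0.51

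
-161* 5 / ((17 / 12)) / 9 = -3220 / 51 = -63.14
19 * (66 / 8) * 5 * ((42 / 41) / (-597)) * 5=-109725 / 16318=-6.72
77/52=1.48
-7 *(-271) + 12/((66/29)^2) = 689452/363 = 1899.32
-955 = -955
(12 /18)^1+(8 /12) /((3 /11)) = 28 /9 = 3.11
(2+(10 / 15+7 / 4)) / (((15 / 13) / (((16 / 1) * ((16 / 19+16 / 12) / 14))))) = 170872 / 17955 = 9.52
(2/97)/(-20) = -1/970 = -0.00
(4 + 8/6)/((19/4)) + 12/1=748/57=13.12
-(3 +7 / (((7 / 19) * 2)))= -25 / 2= -12.50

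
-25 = -25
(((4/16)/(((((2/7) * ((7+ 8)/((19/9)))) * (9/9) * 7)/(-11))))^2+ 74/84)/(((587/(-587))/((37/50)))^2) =10265538223/20412000000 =0.50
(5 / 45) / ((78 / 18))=1 / 39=0.03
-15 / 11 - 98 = -99.36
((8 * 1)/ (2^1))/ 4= 1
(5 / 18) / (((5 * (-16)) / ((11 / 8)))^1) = -11 / 2304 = -0.00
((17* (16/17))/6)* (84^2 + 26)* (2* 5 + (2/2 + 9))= 1133120/3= 377706.67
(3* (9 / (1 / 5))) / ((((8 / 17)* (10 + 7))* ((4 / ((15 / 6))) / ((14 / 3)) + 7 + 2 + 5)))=4725 / 4016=1.18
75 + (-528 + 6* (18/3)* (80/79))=-32907/79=-416.54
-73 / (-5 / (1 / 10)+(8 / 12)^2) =657 / 446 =1.47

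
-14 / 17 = -0.82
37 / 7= 5.29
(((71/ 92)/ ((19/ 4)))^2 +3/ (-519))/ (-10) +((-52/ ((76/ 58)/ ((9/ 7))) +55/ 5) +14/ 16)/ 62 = -363318403359/ 573533378320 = -0.63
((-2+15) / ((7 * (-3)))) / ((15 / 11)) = -143 / 315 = -0.45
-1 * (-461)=461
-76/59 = -1.29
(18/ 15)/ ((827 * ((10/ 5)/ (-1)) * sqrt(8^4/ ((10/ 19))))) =-3 * sqrt(190)/ 5028160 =-0.00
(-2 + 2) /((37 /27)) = 0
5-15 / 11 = 40 / 11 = 3.64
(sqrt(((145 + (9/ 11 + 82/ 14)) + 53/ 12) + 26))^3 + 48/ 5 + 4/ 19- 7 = 267/ 95 + 168253*sqrt(38866443)/ 426888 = 2459.99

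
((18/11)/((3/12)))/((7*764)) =18/14707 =0.00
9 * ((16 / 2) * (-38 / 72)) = -38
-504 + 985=481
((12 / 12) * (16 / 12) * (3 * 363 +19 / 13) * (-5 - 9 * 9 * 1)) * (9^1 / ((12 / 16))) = -19506176 / 13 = -1500475.08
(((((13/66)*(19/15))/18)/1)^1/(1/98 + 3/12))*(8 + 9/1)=12103/13365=0.91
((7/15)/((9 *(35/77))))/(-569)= -77/384075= -0.00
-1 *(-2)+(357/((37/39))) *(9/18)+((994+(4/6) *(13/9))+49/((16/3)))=19089677/15984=1194.30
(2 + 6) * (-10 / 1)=-80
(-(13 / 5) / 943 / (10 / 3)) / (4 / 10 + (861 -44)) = -39 / 38540410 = -0.00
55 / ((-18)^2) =0.17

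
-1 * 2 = -2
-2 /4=-1 /2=-0.50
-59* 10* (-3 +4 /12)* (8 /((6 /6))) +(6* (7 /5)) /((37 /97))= 6997822 /555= 12608.69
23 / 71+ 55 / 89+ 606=606.94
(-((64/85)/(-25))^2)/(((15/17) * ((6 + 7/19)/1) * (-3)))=77824/1446328125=0.00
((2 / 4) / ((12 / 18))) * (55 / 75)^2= 121 / 300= 0.40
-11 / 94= -0.12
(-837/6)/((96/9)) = -837/64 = -13.08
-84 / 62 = -42 / 31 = -1.35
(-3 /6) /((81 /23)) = -23 /162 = -0.14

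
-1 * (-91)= 91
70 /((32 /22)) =385 /8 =48.12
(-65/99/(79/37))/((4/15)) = -12025/10428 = -1.15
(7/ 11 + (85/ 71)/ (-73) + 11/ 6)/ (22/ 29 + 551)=24337351/ 5473590078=0.00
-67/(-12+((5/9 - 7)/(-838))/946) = 239013522/42808363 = 5.58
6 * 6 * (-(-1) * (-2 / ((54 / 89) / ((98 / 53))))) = -34888 / 159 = -219.42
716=716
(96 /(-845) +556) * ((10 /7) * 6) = 5636688 /1183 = 4764.74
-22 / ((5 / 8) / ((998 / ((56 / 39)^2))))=-8348769 / 490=-17038.30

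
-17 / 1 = -17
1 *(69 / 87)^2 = 529 / 841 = 0.63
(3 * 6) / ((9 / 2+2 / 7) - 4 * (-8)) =252 / 515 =0.49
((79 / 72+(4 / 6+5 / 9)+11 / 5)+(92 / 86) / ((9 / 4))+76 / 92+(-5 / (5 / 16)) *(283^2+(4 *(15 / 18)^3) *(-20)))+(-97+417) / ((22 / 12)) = -15045038248681 / 11749320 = -1280502.89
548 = 548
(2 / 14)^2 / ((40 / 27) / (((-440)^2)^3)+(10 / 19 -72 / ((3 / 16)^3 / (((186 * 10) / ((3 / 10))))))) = -93062225203200000 / 308808950273400665087999069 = -0.00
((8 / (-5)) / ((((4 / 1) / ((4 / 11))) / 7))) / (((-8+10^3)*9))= -7 / 61380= -0.00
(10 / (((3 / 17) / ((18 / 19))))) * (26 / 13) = 2040 / 19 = 107.37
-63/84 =-3/4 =-0.75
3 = 3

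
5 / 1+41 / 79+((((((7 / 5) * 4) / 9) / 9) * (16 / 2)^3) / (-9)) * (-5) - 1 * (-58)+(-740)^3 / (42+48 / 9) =-35005542938714 / 4088961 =-8560987.24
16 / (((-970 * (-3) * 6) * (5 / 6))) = 0.00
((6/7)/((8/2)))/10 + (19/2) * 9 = 11973/140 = 85.52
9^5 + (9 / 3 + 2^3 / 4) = 59054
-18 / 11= -1.64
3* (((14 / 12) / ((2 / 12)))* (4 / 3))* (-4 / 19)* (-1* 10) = 1120 / 19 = 58.95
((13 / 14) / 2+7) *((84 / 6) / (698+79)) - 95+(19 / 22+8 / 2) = -769246 / 8547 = -90.00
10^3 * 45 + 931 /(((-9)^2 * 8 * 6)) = 174960931 /3888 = 45000.24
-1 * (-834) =834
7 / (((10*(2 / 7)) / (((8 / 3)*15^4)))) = 330750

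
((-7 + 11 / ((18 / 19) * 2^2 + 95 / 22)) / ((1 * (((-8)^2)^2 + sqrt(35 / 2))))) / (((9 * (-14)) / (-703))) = -6118912000 / 796010960031 + 1493875 * sqrt(70) / 1592021920062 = -0.01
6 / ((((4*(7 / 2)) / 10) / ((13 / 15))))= 26 / 7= 3.71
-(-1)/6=1/6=0.17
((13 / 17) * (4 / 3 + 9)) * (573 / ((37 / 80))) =6157840 / 629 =9789.89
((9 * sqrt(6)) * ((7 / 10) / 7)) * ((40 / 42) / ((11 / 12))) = 72 * sqrt(6) / 77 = 2.29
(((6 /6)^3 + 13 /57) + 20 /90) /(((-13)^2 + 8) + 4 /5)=1240 /152019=0.01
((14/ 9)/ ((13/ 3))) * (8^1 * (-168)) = -6272/ 13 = -482.46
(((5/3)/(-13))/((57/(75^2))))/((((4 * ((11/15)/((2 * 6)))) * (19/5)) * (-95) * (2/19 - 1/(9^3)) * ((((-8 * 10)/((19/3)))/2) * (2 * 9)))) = -759375/62556208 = -0.01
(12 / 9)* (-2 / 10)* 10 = -8 / 3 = -2.67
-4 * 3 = -12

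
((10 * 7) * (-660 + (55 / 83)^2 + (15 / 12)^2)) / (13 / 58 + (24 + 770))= -57.99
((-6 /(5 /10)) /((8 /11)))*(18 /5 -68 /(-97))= -34419 /485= -70.97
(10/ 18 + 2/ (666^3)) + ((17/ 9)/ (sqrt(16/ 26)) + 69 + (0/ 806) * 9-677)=-89722064123/ 147704148 + 17 * sqrt(26)/ 36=-605.04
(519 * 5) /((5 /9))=4671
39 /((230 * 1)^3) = 39 /12167000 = 0.00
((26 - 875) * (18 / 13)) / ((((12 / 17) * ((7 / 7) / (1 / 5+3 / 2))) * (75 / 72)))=-4416498 / 1625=-2717.84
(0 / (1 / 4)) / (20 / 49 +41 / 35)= 0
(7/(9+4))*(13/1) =7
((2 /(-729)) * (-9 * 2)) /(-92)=-0.00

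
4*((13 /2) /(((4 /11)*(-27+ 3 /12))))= -286 /107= -2.67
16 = 16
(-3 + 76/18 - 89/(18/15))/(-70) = 1313/1260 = 1.04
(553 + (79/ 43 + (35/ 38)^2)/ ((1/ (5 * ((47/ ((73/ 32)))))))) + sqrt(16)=944672583/ 1133179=833.65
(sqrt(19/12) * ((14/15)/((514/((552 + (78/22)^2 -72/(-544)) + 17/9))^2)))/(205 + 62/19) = 234134450335166437 * sqrt(57)/257975454910835280960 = 0.01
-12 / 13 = -0.92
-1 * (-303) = 303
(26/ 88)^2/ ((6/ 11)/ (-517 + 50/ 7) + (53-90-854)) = -0.00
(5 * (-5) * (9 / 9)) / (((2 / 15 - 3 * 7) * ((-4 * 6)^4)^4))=125 / 1264162636521939450986496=0.00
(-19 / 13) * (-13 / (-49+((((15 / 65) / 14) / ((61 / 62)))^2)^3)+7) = -197893241769719835087499247 / 18636604820713994302965400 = -10.62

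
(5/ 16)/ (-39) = -5/ 624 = -0.01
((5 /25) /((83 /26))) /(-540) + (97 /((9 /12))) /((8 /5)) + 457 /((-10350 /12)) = 20695381 /257715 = 80.30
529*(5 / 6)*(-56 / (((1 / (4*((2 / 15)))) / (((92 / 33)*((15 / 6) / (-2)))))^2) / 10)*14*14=-49144557056 / 29403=-1671413.02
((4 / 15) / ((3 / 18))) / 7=8 / 35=0.23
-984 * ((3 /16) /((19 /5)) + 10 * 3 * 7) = -7854165 /38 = -206688.55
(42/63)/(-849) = -2/2547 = -0.00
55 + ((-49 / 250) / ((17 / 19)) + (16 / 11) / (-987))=2527647883 / 46142250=54.78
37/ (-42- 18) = -37/ 60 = -0.62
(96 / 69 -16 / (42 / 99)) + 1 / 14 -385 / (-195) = -430453 / 12558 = -34.28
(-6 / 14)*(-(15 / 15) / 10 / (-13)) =-3 / 910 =-0.00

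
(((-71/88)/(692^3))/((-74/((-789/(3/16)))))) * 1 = -18673/134869172416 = -0.00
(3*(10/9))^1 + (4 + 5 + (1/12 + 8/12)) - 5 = 97/12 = 8.08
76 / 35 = 2.17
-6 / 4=-3 / 2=-1.50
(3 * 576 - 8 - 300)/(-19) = -1420/19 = -74.74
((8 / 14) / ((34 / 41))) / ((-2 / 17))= -41 / 7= -5.86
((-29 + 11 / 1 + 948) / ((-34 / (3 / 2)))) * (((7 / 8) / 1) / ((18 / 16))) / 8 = -1085 / 272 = -3.99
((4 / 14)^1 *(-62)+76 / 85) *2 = -20016 / 595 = -33.64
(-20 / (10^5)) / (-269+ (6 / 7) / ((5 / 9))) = 7 / 9361000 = 0.00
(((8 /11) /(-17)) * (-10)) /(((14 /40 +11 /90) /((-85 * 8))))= -616.04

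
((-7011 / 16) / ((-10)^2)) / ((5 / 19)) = -133209 / 8000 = -16.65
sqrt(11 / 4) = sqrt(11) / 2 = 1.66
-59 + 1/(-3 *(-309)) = -54692/927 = -59.00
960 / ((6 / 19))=3040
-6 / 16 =-3 / 8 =-0.38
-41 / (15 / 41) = -1681 / 15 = -112.07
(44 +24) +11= 79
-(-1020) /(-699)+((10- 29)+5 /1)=-3602 /233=-15.46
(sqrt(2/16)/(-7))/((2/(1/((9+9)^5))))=-sqrt(2)/105815808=-0.00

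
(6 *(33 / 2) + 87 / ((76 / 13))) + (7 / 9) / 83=6465817 / 56772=113.89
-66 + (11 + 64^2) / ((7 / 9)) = 36501 / 7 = 5214.43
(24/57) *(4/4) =8/19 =0.42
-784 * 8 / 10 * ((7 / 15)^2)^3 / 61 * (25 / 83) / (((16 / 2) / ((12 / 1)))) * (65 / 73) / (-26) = 92236816 / 56132848125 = 0.00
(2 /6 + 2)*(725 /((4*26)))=5075 /312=16.27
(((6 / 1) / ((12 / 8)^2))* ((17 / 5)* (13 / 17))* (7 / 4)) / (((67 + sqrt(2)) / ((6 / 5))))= 3484 / 16025- 52* sqrt(2) / 16025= 0.21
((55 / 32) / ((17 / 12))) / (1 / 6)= 495 / 68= 7.28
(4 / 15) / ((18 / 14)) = 28 / 135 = 0.21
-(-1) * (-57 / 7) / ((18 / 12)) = -38 / 7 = -5.43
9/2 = 4.50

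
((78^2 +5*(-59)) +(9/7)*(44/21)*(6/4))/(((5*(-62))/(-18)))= 2554731/7595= 336.37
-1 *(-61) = 61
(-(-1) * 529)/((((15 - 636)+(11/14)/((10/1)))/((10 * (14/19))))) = -10368400/1651651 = -6.28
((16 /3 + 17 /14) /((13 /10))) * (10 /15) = 3.36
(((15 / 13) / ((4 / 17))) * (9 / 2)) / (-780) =-153 / 5408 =-0.03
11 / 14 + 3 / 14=1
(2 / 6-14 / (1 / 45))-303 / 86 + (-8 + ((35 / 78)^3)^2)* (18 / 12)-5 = -4197366267744269 / 6455721886848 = -650.18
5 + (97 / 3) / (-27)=3.80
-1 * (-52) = 52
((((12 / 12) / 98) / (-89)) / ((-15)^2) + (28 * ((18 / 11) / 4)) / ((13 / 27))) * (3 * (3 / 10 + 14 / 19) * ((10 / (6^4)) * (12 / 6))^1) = 1315222187129 / 1151706956400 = 1.14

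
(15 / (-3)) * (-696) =3480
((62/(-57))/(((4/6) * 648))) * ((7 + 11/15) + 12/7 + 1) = -34007/1292760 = -0.03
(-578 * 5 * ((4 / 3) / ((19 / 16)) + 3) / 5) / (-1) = 135830 / 57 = 2382.98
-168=-168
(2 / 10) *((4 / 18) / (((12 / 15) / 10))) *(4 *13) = 260 / 9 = 28.89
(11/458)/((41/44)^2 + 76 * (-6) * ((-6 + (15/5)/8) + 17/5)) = 53240/2251008857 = 0.00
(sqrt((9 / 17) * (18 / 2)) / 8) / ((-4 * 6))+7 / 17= 7 / 17-3 * sqrt(17) / 1088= 0.40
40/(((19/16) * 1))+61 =1799/19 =94.68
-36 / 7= -5.14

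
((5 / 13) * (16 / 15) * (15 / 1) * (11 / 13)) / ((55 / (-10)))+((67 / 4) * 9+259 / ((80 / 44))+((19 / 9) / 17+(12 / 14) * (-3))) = 262272989 / 904995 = 289.81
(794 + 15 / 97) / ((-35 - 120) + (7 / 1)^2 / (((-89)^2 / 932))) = -610178393 / 114662439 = -5.32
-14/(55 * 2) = -7/55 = -0.13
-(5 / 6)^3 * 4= -125 / 54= -2.31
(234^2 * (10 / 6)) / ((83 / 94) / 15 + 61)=1494.62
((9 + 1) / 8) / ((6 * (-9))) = -5 / 216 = -0.02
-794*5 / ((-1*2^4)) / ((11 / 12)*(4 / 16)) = 11910 / 11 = 1082.73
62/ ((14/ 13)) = 403/ 7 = 57.57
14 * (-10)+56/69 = -9604/69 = -139.19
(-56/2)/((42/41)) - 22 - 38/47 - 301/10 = -113141/1410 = -80.24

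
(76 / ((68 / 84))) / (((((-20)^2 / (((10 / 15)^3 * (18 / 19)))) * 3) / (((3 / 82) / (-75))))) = -14 / 1306875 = -0.00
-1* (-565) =565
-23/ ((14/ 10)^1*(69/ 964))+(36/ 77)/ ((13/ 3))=-688936/ 3003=-229.42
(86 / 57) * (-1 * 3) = -86 / 19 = -4.53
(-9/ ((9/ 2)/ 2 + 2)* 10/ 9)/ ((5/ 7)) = -56/ 17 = -3.29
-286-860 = -1146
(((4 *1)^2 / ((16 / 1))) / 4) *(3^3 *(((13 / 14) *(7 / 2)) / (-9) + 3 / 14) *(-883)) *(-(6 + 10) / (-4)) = 98013 / 28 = 3500.46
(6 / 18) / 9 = 1 / 27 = 0.04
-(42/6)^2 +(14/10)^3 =-5782/125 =-46.26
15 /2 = 7.50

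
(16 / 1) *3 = 48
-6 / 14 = -3 / 7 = -0.43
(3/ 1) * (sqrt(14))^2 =42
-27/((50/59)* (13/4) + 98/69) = -219834/33989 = -6.47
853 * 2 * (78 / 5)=133068 / 5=26613.60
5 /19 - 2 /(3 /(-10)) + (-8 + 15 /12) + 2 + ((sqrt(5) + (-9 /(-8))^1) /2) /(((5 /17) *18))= 17 *sqrt(5) /180 + 20849 /9120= 2.50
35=35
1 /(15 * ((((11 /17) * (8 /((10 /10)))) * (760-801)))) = -17 /54120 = -0.00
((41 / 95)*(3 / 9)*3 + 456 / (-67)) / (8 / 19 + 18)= -0.35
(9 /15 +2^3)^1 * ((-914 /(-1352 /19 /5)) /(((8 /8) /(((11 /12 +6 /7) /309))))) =55631981 /17546256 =3.17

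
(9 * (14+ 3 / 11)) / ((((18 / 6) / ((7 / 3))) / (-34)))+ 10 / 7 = -261452 / 77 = -3395.48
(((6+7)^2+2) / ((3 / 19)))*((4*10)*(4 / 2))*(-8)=-693120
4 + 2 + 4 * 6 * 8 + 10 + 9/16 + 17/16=1677/8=209.62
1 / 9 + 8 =73 / 9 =8.11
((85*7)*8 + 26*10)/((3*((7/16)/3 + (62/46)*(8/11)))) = 4064192/2735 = 1485.99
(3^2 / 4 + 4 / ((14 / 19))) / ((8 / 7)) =6.72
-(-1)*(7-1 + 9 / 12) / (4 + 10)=27 / 56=0.48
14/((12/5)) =5.83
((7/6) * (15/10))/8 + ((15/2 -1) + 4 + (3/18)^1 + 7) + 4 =2101/96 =21.89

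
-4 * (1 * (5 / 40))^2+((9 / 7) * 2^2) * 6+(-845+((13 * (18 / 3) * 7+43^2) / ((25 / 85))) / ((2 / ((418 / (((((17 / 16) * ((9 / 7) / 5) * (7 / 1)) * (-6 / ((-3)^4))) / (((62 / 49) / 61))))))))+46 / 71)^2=45048911626838909716343 / 720590463376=62516663648.01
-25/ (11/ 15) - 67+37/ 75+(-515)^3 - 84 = -112687624168/ 825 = -136591059.60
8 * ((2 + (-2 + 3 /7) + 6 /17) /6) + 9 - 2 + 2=1195 /119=10.04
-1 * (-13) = 13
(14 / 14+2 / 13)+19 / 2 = 277 / 26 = 10.65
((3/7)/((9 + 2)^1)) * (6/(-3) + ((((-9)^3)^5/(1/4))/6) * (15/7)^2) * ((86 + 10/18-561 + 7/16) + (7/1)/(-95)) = 188245923437407759211/16170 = 11641677392542223.82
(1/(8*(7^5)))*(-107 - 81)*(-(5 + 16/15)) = 611/72030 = 0.01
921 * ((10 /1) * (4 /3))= 12280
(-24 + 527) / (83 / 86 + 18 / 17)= 248.53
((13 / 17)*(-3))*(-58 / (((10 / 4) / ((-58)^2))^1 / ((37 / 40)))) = 70386654 / 425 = 165615.66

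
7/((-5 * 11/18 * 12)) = -0.19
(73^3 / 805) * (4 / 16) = 389017 / 3220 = 120.81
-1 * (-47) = 47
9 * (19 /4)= 171 /4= 42.75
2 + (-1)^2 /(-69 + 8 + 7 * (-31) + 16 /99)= 54913 /27506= 2.00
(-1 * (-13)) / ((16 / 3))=39 / 16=2.44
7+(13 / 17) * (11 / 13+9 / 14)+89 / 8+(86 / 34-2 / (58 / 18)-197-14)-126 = -8719369 / 27608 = -315.83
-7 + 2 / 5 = -6.60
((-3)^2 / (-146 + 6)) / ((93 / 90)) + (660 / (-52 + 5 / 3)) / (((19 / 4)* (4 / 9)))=-7811343 / 1245146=-6.27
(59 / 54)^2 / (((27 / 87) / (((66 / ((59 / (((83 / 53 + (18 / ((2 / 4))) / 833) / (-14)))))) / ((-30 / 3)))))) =1337175587 / 27035081640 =0.05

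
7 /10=0.70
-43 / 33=-1.30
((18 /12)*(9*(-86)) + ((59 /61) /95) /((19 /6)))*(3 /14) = -383494653 /1541470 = -248.79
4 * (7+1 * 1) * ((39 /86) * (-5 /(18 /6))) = -1040 /43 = -24.19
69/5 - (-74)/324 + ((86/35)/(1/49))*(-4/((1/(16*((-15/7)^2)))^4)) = -9360164035442080891/667069830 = -14031760416.21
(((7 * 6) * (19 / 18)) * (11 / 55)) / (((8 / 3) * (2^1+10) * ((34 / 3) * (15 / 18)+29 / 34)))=6783 / 252080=0.03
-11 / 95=-0.12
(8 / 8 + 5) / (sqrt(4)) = 3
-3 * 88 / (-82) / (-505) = -132 / 20705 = -0.01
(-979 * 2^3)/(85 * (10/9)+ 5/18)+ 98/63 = -113174/1395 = -81.13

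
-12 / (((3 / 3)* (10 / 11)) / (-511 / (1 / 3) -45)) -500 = 101648 / 5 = 20329.60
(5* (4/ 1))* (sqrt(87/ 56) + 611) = 5* sqrt(1218)/ 7 + 12220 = 12244.93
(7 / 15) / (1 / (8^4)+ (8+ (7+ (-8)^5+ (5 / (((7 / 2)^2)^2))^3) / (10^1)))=-396857386627072 / 2779220414740536849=-0.00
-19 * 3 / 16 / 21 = -19 / 112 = -0.17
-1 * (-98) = 98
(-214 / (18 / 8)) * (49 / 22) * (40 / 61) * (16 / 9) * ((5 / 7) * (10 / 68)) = -23968000 / 923967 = -25.94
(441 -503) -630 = -692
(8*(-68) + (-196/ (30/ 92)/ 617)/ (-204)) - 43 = -277064681/ 472005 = -587.00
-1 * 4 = -4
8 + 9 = 17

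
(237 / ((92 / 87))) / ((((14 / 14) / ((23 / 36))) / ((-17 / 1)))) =-38947 / 16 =-2434.19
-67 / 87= -0.77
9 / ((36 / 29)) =29 / 4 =7.25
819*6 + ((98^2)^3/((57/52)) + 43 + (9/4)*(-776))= 46063803987955/57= 808136912069.39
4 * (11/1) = 44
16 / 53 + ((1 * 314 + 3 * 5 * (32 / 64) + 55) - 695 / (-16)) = 356363 / 848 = 420.24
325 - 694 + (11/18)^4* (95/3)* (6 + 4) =-51149741/157464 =-324.83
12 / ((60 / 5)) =1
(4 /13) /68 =1 /221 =0.00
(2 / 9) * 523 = 1046 / 9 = 116.22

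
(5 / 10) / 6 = 1 / 12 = 0.08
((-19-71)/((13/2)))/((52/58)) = -2610/169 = -15.44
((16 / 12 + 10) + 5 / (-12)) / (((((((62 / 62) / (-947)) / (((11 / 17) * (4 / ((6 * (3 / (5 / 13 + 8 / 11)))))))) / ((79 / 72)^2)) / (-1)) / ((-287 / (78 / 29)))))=-341531858545703 / 1608512256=-212327.79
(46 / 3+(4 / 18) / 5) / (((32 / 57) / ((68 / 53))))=55879 / 1590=35.14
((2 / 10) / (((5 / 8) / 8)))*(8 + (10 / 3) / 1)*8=17408 / 75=232.11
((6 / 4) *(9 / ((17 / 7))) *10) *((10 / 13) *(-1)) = -9450 / 221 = -42.76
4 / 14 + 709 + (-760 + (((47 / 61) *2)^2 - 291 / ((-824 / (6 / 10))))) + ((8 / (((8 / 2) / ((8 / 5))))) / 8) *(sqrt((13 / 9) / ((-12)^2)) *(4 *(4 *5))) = -5164765329 / 107313640 + 8 *sqrt(13) / 9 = -44.92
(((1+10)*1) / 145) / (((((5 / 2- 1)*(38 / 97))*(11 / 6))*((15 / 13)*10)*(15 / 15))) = 1261 / 206625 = 0.01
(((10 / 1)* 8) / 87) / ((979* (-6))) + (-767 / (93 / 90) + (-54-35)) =-6584470351 / 7921089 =-831.26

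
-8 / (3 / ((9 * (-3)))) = 72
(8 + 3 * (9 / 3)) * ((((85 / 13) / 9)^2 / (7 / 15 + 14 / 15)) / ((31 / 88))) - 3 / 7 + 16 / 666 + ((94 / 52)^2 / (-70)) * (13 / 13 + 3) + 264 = 309505754347 / 1099089810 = 281.60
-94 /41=-2.29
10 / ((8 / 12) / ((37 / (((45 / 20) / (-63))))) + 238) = 15540 / 369851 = 0.04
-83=-83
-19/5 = -3.80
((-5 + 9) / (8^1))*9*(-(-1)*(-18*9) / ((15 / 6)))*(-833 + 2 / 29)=7043598 / 29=242882.69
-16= -16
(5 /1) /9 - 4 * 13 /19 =-2.18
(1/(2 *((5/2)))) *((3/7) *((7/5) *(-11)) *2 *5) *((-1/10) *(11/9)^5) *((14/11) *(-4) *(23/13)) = -32.43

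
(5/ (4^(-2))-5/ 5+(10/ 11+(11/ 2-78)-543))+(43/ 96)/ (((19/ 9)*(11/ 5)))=-3581387/ 6688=-535.49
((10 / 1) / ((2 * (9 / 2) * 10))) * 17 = 17 / 9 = 1.89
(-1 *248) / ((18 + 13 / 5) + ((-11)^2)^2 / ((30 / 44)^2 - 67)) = 39931720 / 32114311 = 1.24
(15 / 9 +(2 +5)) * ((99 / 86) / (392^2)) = 429 / 6607552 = 0.00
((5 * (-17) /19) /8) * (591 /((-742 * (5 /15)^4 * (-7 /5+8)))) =6781725 /1240624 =5.47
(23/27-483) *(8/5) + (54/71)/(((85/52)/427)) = -93328376/162945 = -572.76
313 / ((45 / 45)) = 313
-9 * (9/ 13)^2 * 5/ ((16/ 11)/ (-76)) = 761805/ 676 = 1126.93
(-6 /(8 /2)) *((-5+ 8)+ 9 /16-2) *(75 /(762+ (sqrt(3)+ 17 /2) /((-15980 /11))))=-547265055009375 /2372339312829748-247190625 *sqrt(3) /1186169656414874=-0.23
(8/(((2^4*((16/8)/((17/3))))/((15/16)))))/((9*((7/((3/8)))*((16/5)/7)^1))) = 425/24576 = 0.02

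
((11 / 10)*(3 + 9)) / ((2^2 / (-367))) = -12111 / 10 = -1211.10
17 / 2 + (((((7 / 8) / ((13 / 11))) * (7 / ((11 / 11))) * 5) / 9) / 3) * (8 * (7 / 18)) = 36284 / 3159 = 11.49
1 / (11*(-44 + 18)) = -1 / 286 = -0.00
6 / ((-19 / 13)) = -78 / 19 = -4.11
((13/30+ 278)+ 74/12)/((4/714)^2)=181359927/20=9067996.35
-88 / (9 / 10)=-880 / 9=-97.78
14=14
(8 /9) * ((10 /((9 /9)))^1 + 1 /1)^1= 88 /9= 9.78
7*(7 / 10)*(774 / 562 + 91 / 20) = 1632239 / 56200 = 29.04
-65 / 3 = -21.67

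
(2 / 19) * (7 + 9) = 32 / 19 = 1.68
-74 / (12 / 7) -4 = -283 / 6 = -47.17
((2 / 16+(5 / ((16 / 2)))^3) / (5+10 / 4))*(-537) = -33831 / 1280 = -26.43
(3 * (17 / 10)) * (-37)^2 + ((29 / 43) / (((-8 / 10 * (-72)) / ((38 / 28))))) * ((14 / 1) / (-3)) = 1296943969 / 185760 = 6981.83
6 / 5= 1.20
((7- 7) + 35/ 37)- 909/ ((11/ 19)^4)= -4382573758/ 541717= -8090.15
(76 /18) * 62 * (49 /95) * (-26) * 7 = -1105832 /45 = -24574.04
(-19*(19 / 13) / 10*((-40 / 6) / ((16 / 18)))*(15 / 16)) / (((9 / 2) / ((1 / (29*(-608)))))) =-95 / 386048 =-0.00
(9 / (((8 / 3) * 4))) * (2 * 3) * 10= 405 / 8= 50.62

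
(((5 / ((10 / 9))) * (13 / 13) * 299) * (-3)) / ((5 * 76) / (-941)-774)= 7596693 / 1457428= 5.21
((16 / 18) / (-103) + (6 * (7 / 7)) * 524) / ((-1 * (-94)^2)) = -728620 / 2047743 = -0.36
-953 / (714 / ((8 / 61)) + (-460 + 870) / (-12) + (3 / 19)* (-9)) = -217284 / 1233175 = -0.18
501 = 501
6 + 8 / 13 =86 / 13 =6.62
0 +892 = 892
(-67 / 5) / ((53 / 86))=-21.74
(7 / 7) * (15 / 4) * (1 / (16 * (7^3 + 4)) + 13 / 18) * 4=180485 / 16656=10.84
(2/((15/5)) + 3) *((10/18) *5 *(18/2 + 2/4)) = 5225/54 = 96.76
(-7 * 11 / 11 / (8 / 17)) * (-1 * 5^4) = 74375 / 8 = 9296.88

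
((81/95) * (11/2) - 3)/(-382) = -321/72580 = -0.00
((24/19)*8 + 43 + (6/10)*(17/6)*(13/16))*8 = 165639/380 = 435.89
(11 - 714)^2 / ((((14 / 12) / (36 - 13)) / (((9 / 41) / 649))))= 613807578 / 186263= 3295.38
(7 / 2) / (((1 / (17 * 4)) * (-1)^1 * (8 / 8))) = -238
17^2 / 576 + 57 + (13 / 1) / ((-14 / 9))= 198151 / 4032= 49.14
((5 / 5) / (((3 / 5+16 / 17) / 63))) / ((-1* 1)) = -5355 / 131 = -40.88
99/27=11/3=3.67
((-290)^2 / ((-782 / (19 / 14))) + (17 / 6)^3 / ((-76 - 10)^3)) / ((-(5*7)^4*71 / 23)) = 0.00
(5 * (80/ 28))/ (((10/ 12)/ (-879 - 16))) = -107400/ 7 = -15342.86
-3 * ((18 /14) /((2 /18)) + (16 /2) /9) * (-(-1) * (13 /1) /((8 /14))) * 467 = -397144.58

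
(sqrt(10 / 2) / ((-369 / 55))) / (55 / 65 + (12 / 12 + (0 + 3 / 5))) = -3575 * sqrt(5) / 58671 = -0.14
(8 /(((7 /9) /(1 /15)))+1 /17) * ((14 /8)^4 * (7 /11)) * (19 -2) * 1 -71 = 63963 /14080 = 4.54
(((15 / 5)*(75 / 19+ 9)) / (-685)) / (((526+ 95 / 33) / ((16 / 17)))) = -389664 / 3861563515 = -0.00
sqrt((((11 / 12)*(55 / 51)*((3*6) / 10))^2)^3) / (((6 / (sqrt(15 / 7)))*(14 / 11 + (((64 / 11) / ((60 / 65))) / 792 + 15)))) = 1929229929*sqrt(105) / 234140531072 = 0.08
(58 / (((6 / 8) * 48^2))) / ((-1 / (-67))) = 1943 / 864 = 2.25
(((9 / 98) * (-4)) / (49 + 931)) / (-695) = 9 / 16686950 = 0.00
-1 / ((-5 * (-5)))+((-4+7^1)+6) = 224 / 25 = 8.96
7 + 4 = 11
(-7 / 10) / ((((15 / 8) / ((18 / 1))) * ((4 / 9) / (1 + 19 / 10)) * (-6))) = 1827 / 250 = 7.31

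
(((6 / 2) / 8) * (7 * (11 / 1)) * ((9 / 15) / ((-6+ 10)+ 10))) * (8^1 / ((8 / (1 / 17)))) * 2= 99 / 680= 0.15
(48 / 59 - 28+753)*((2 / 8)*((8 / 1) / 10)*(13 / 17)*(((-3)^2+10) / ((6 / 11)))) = 6844123 / 1770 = 3866.74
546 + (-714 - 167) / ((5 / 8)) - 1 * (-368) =-2478 / 5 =-495.60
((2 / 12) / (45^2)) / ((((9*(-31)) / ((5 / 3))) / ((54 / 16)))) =-1 / 602640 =-0.00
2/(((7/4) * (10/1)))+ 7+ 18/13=3867/455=8.50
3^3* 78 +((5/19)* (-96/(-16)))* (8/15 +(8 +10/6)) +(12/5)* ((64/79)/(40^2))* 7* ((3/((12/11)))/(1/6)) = 398186334/187625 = 2122.25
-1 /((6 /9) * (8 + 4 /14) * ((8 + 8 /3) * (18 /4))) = -7 /1856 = -0.00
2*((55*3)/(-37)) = -330/37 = -8.92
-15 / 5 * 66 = -198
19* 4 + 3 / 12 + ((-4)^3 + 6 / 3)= 57 / 4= 14.25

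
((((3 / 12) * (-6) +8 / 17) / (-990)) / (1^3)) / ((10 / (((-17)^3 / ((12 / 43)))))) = -86989 / 47520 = -1.83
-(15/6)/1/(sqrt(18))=-5 * sqrt(2)/12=-0.59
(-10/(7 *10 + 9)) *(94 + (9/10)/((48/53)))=-12.02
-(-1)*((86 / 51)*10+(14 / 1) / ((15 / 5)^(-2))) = 7286 / 51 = 142.86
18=18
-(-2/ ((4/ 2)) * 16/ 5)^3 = 4096/ 125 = 32.77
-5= -5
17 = 17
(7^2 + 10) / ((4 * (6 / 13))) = 767 / 24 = 31.96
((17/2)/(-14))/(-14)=17/392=0.04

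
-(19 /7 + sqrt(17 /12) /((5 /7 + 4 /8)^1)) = -19 /7 - 7 * sqrt(51) /51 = -3.69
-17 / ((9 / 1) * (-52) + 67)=17 / 401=0.04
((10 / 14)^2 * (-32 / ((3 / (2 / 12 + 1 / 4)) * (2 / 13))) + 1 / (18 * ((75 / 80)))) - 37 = -341863 / 6615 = -51.68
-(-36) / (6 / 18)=108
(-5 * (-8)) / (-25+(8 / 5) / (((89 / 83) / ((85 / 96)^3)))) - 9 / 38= -3416748057 / 1792632710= -1.91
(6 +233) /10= 239 /10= 23.90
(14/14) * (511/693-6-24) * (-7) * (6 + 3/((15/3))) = 20279/15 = 1351.93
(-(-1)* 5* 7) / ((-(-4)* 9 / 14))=245 / 18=13.61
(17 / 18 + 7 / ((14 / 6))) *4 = 142 / 9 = 15.78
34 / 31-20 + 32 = 406 / 31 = 13.10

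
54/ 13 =4.15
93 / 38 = 2.45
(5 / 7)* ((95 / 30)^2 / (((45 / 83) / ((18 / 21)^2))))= 9.71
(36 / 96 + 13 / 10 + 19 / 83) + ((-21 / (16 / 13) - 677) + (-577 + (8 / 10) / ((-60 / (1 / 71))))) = -8974983173 / 7071600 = -1269.16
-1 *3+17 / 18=-37 / 18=-2.06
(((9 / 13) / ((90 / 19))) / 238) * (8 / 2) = 19 / 7735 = 0.00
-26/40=-13/20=-0.65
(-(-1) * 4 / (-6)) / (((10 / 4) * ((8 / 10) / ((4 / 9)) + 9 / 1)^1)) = -2 / 81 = -0.02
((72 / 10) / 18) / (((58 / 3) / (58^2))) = 348 / 5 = 69.60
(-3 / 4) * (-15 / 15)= 3 / 4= 0.75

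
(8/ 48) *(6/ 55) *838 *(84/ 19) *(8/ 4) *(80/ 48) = 46928/ 209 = 224.54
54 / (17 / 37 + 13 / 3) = 2997 / 266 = 11.27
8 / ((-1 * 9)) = -8 / 9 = -0.89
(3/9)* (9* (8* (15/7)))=360/7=51.43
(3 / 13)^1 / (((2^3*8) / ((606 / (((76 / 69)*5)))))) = 62721 / 158080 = 0.40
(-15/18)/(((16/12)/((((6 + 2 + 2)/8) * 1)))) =-0.78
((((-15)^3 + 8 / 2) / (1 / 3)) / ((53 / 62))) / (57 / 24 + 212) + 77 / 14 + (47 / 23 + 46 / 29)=-5584397827 / 121253930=-46.06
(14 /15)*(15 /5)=14 /5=2.80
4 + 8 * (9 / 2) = 40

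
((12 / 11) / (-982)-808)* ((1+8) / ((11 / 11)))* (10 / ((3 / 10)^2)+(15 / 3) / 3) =-4429474210 / 5401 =-820121.13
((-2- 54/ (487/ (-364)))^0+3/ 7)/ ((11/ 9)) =90/ 77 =1.17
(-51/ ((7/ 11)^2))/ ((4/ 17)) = -104907/ 196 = -535.24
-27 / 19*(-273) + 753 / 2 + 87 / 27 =767.67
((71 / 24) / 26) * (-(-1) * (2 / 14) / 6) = 71 / 26208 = 0.00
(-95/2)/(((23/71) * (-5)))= 1349/46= 29.33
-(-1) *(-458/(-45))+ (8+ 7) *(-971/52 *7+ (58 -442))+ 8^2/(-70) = -126312889/16380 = -7711.41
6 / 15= 2 / 5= 0.40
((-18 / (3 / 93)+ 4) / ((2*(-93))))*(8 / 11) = 2216 / 1023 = 2.17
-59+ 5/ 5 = -58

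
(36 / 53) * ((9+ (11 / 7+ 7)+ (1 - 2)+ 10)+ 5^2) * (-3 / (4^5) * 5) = -48735 / 94976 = -0.51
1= 1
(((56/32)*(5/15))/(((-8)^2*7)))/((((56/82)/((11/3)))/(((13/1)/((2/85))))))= 498355/129024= 3.86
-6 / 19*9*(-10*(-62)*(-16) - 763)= 30362.21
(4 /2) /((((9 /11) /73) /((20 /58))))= 16060 /261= 61.53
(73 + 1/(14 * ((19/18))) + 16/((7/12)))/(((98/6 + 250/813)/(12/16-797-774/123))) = -107004621/22078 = -4846.66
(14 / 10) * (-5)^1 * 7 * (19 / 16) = -58.19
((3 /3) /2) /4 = 1 /8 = 0.12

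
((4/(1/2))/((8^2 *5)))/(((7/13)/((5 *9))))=117/56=2.09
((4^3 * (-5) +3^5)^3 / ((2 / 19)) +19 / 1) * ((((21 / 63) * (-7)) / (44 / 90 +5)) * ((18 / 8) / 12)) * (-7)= -1006650855 / 416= -2419833.79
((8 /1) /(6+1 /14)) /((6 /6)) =112 /85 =1.32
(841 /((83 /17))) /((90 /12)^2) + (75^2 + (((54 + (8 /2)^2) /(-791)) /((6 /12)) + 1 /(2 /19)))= 23792866463 /4220550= 5637.39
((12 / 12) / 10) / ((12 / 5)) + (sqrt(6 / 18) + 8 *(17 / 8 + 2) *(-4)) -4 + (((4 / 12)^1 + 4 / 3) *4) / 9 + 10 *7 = -64.64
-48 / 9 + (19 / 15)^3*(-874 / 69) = -314642 / 10125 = -31.08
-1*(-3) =3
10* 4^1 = 40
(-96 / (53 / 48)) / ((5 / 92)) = -423936 / 265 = -1599.76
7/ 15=0.47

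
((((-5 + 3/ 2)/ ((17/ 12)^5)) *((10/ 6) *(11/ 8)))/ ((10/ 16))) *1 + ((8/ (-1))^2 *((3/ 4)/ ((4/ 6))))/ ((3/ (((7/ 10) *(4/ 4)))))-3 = 82003413/ 7099285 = 11.55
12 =12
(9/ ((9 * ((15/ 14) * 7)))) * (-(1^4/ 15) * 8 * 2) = -32/ 225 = -0.14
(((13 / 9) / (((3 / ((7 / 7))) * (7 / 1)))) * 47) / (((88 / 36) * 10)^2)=0.01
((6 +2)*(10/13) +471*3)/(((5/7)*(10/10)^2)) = 129143/65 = 1986.82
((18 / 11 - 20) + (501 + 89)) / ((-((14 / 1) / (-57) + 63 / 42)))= -716832 / 1573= -455.71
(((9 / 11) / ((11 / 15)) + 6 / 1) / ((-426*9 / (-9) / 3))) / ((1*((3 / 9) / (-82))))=-105903 / 8591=-12.33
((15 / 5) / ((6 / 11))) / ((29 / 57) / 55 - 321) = -34485 / 2012612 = -0.02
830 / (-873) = -830 / 873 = -0.95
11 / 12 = 0.92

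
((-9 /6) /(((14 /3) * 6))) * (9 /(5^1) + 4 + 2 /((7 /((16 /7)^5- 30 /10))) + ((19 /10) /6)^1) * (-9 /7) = 1.59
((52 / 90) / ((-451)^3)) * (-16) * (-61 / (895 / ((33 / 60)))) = -6344 / 1679354931375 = -0.00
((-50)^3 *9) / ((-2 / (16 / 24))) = 375000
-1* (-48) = 48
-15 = -15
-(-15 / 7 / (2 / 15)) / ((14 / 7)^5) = 225 / 448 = 0.50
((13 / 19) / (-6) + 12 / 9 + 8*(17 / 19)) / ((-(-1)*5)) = 191 / 114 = 1.68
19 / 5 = 3.80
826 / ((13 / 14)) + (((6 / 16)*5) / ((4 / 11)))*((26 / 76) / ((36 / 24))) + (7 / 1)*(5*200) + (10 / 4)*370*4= 91613007 / 7904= 11590.71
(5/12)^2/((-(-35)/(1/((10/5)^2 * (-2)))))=-0.00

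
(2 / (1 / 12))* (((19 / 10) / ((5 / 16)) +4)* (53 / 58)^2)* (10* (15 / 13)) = 25483248 / 10933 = 2330.86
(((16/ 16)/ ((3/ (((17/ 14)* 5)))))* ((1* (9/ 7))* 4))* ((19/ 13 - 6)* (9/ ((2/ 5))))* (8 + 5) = -677025/ 49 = -13816.84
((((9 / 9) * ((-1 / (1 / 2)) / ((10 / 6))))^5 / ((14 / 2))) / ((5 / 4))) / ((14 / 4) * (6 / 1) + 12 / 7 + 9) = -5184 / 578125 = -0.01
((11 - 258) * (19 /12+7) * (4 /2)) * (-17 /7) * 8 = 1729988 /21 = 82380.38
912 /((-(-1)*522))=152 /87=1.75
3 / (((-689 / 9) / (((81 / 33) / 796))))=-0.00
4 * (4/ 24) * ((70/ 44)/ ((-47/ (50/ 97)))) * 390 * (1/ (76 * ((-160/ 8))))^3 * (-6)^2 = 4095/ 88056829696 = 0.00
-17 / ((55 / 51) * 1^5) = -15.76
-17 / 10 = -1.70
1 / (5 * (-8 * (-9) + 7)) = 0.00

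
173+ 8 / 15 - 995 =-12322 / 15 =-821.47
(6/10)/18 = 1/30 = 0.03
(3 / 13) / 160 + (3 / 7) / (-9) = -2017 / 43680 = -0.05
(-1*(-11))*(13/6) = 143/6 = 23.83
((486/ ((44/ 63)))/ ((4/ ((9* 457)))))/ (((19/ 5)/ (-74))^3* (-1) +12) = 398676574225125/ 6686271449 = 59626.14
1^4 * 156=156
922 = 922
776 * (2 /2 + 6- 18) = -8536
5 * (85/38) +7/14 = 222/19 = 11.68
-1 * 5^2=-25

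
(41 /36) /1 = 41 /36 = 1.14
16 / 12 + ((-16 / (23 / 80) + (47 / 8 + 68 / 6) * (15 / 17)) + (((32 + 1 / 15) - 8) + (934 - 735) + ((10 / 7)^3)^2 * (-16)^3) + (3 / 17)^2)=-1083290028935477 / 31280516120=-34631.46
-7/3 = -2.33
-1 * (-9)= 9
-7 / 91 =-1 / 13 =-0.08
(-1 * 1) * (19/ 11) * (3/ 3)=-19/ 11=-1.73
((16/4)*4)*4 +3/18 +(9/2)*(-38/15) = 52.77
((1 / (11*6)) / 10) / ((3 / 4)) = 1 / 495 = 0.00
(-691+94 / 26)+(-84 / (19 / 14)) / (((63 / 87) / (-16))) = 680.19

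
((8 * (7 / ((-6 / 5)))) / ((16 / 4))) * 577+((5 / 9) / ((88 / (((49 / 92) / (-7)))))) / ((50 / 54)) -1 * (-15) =-815672063 / 121440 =-6716.67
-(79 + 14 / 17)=-1357 / 17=-79.82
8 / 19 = 0.42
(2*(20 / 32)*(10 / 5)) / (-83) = -5 / 166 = -0.03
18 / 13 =1.38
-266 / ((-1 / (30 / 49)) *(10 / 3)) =342 / 7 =48.86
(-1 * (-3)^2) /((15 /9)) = -27 /5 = -5.40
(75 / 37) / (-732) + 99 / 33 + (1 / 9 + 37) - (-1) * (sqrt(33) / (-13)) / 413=3258883 / 81252 - sqrt(33) / 5369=40.11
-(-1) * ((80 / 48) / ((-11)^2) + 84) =30497 / 363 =84.01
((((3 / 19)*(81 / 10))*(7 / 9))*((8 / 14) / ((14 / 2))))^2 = 2916 / 442225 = 0.01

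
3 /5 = 0.60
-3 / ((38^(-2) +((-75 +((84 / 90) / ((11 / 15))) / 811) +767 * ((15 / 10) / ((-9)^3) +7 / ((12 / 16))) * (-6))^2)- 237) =-2261963352930732 / 1395260117358493440729997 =-0.00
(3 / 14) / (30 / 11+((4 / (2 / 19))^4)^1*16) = 33 / 5137775524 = 0.00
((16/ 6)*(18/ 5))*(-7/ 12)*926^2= -4801865.60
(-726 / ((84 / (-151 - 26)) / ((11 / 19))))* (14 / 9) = 78529 / 57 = 1377.70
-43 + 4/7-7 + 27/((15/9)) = -1163/35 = -33.23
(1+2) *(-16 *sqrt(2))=-48 *sqrt(2)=-67.88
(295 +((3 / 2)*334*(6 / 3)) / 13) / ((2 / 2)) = 4837 / 13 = 372.08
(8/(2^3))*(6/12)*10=5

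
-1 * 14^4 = -38416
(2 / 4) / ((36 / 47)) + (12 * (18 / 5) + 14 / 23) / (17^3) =26917501 / 40679640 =0.66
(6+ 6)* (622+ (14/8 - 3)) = 7449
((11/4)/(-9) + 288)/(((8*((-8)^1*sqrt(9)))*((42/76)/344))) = -8461669/9072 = -932.72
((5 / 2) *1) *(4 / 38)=5 / 19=0.26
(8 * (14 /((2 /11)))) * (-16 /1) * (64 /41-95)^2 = -144652185216 /1681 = -86051270.21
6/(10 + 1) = 6/11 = 0.55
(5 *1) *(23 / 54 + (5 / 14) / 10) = 2.31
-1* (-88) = 88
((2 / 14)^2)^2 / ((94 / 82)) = 41 / 112847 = 0.00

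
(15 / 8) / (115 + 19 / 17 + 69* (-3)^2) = 85 / 33416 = 0.00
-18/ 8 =-9/ 4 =-2.25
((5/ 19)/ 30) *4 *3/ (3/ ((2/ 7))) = 4/ 399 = 0.01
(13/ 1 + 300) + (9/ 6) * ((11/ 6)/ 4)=5019/ 16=313.69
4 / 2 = 2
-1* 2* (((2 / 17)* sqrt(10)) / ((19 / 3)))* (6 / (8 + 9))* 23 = -0.95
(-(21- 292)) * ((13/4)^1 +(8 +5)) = 4403.75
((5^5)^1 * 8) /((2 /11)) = 137500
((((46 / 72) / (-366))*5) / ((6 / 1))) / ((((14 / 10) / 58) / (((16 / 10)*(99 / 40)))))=-7337 / 30744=-0.24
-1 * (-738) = 738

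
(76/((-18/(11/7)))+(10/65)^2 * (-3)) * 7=-71398/1521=-46.94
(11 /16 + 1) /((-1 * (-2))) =0.84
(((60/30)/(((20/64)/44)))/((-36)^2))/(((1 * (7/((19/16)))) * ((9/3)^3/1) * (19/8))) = 44/76545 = 0.00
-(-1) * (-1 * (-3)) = 3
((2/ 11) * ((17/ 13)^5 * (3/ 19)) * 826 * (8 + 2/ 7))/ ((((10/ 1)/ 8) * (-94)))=-6.39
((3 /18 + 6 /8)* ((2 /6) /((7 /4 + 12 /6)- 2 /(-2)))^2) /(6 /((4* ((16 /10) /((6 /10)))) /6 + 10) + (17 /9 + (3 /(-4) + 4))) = 9328 /11671491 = 0.00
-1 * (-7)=7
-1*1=-1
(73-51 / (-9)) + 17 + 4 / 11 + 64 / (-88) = 3145 / 33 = 95.30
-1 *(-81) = 81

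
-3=-3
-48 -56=-104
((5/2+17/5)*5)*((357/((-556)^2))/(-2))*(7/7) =-21063/1236544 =-0.02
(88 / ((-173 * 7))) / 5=-0.01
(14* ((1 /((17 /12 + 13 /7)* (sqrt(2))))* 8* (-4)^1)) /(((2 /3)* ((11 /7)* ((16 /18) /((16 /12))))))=-296352* sqrt(2) /3025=-138.55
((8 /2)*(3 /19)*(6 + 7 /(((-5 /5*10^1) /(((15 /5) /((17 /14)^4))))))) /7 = 25227144 /55541465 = 0.45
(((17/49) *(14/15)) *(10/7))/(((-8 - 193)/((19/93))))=-1292/2747871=-0.00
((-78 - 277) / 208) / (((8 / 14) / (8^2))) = -2485 / 13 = -191.15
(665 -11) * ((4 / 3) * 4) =3488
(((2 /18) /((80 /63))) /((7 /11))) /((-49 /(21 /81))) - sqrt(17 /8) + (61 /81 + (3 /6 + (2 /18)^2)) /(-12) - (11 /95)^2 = -sqrt(34) /4 - 29373581 /245624400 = -1.58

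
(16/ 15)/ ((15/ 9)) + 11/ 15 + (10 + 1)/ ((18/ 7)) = 2543/ 450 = 5.65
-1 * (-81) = 81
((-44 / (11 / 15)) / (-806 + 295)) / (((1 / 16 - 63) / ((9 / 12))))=-720 / 514577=-0.00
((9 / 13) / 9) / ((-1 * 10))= -1 / 130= -0.01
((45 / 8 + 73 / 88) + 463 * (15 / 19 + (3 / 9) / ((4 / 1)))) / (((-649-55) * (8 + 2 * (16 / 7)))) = -7207865 / 155375616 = -0.05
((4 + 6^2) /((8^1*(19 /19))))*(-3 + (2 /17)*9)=-165 /17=-9.71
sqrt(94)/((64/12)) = 3*sqrt(94)/16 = 1.82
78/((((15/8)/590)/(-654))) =-16051776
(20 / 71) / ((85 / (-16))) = -64 / 1207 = -0.05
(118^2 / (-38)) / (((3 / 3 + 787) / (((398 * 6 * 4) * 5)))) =-83126280 / 3743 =-22208.46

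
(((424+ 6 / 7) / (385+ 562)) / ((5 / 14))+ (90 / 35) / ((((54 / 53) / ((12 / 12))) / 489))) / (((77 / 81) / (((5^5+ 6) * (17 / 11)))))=176539661216487 / 28073815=6288410.08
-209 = -209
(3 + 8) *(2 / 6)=11 / 3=3.67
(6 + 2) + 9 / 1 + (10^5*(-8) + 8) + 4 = -799971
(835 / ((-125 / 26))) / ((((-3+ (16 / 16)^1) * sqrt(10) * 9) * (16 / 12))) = 2171 * sqrt(10) / 3000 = 2.29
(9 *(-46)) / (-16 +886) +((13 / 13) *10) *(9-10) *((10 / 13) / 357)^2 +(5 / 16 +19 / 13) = 64867819061 / 49970203920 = 1.30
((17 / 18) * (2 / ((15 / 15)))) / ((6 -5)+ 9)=17 / 90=0.19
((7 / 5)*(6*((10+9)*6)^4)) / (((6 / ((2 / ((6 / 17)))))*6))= 1116590328 / 5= 223318065.60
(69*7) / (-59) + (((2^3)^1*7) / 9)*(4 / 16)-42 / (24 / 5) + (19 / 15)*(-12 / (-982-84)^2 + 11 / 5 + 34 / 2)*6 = 1969197772123 / 15085125900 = 130.54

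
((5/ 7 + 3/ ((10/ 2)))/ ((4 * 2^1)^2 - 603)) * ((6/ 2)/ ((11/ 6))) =-828/ 207515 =-0.00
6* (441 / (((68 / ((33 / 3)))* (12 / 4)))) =4851 / 34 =142.68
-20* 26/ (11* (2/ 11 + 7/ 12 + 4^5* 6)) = -480/ 62393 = -0.01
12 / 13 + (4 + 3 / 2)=167 / 26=6.42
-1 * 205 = -205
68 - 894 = -826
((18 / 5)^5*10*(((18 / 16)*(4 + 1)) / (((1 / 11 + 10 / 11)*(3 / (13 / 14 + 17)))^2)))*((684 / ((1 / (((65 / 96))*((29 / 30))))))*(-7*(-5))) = 26647406148987 / 1400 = 19033861534.99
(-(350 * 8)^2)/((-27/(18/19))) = 15680000/57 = 275087.72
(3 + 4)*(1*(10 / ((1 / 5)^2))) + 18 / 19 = 33268 / 19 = 1750.95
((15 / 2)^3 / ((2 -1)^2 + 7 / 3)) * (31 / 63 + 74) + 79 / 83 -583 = 82231055 / 9296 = 8845.85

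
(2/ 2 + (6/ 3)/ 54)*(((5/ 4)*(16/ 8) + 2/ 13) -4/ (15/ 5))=1442/ 1053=1.37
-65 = -65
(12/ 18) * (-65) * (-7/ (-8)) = -455/ 12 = -37.92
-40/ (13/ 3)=-120/ 13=-9.23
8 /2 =4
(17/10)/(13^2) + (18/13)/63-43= -508311/11830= -42.97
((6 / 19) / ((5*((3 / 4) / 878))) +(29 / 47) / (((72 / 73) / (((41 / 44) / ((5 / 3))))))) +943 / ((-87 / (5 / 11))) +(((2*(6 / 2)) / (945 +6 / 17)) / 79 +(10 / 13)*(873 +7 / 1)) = 51037134014078551 / 68388453687840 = 746.28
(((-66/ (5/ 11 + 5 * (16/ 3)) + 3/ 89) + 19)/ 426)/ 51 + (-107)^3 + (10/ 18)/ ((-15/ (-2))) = -3180060502306583/ 2595876795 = -1225042.93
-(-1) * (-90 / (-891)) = 10 / 99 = 0.10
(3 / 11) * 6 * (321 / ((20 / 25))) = 14445 / 22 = 656.59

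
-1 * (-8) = 8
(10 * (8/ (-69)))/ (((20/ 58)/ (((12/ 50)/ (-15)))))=464/ 8625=0.05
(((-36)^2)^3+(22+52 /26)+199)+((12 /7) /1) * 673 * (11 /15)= 76187419177 /35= 2176783405.06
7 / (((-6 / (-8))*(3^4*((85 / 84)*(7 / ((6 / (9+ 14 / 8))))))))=896 / 98685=0.01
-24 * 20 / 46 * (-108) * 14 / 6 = 60480 / 23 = 2629.57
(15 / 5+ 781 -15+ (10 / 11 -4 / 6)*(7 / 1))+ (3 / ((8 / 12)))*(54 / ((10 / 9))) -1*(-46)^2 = -371779 / 330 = -1126.60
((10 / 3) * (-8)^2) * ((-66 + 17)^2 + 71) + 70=527430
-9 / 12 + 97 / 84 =17 / 42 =0.40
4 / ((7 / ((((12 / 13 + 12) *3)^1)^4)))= 36870930432 / 28561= 1290953.76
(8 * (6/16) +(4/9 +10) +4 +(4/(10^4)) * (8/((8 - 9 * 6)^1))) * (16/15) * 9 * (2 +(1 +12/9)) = 469428128/646875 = 725.69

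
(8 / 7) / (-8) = -1 / 7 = -0.14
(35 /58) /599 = 35 /34742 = 0.00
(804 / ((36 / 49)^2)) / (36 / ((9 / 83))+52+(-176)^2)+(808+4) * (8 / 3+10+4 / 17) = 12310235651 / 1175040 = 10476.44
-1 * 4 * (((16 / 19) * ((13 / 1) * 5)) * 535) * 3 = -6676800 / 19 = -351410.53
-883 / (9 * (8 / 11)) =-9713 / 72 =-134.90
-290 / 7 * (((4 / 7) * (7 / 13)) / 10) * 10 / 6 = -580 / 273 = -2.12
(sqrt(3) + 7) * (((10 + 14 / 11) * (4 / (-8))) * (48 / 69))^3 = -6833340416 / 16194277 - 976191488 * sqrt(3) / 16194277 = -526.37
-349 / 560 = -0.62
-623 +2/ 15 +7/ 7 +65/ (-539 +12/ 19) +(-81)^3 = -81637084472/ 153435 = -532062.99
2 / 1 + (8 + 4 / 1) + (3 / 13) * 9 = 209 / 13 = 16.08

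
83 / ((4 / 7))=581 / 4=145.25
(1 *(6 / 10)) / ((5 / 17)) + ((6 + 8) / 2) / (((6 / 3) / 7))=1327 / 50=26.54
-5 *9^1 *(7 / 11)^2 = -2205 / 121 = -18.22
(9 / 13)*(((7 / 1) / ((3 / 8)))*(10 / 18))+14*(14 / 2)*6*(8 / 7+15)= 370468 / 39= 9499.18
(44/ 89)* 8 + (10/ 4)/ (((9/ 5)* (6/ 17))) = 75841/ 9612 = 7.89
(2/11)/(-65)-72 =-51482/715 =-72.00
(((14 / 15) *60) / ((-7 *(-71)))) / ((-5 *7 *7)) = -8 / 17395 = -0.00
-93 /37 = -2.51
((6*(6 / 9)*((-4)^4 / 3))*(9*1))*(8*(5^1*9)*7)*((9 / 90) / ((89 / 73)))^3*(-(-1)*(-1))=-75288794112 / 17624225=-4271.89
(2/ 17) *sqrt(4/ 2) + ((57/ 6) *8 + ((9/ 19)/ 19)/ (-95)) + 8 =2 *sqrt(2)/ 17 + 2880771/ 34295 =84.17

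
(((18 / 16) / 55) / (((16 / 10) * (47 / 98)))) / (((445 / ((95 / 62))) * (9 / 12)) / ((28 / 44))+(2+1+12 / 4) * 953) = 6517 / 1481639280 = 0.00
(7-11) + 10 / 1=6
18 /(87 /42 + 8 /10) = 420 /67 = 6.27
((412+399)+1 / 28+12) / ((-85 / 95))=-437855 / 476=-919.86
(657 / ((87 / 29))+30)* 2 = 498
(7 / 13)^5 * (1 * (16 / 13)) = 0.06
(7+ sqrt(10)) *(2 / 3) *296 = 2005.36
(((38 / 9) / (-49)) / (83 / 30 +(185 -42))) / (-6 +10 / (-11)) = 55 / 642831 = 0.00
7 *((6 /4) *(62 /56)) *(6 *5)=348.75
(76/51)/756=19/9639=0.00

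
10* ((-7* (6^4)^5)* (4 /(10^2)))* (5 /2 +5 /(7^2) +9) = -4157052146351603712 /35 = -118772918467188677.49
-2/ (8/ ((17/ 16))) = -17/ 64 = -0.27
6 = 6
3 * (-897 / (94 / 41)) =-110331 / 94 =-1173.73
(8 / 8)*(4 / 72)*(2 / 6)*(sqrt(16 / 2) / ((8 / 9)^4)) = 243*sqrt(2) / 4096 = 0.08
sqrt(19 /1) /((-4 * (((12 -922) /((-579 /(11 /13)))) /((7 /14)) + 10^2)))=-579 * sqrt(19) /237760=-0.01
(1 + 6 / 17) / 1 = 23 / 17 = 1.35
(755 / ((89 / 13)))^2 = 96334225 / 7921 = 12161.88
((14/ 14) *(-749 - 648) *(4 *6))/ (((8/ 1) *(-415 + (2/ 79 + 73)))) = 30099/ 2456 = 12.26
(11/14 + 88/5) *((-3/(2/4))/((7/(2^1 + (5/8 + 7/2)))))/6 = -1287/80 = -16.09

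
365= 365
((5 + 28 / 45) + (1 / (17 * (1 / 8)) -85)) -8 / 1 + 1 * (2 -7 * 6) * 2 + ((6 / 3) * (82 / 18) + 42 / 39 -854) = -3350534 / 3315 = -1010.72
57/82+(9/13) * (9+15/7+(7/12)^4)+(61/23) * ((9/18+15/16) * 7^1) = 302389967/8596224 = 35.18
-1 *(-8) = 8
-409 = -409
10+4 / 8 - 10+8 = 17 / 2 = 8.50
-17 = -17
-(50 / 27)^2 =-2500 / 729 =-3.43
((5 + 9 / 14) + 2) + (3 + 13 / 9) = 1523 / 126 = 12.09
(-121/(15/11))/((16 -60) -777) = 1331/12315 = 0.11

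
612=612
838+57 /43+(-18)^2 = 50023 /43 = 1163.33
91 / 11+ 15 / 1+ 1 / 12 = 3083 / 132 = 23.36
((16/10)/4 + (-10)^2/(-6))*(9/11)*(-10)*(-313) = -458232/11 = -41657.45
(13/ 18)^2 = 169/ 324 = 0.52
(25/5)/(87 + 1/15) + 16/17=22171/22202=1.00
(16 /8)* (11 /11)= 2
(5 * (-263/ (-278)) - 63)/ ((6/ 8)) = -32398/ 417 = -77.69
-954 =-954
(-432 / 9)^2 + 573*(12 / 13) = 36828 / 13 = 2832.92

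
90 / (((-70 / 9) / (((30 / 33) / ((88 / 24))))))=-2430 / 847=-2.87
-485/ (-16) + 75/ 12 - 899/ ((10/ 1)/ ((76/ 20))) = -122023/ 400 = -305.06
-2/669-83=-55529/669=-83.00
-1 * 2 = -2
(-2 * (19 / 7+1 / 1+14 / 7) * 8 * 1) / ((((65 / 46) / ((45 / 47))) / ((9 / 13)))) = -2384640 / 55601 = -42.89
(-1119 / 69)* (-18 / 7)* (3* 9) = 181278 / 161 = 1125.95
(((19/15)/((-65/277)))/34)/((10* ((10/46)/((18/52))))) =-363147/14365000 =-0.03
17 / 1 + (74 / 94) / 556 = 444281 / 26132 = 17.00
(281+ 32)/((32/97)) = 30361/32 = 948.78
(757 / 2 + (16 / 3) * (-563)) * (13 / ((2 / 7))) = -1432795 / 12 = -119399.58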